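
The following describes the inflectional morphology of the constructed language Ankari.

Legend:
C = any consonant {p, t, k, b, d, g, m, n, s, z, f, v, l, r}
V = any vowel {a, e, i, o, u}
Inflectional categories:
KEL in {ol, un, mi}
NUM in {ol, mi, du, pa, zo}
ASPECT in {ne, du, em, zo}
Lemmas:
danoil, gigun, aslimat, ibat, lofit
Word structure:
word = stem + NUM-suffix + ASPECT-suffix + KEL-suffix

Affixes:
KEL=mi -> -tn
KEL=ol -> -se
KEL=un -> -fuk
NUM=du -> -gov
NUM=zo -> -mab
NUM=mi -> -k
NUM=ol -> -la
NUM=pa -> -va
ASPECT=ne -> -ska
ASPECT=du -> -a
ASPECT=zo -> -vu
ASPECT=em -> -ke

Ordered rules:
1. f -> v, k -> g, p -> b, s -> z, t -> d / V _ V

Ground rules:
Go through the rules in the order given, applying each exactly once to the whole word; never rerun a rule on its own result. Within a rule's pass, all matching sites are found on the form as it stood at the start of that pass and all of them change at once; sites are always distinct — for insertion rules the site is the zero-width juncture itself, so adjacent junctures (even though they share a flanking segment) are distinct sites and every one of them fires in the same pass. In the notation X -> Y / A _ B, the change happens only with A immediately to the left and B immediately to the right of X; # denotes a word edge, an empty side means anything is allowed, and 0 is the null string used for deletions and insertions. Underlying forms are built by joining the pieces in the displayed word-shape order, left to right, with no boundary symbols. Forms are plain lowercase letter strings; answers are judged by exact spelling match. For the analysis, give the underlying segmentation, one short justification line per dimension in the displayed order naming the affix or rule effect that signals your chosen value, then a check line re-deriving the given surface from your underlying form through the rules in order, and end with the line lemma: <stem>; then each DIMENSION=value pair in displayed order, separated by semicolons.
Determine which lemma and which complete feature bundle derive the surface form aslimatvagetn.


underlying: aslimat-va-ke-tn
KEL=mi - signalled by the affix -tn
NUM=pa - signalled by the affix -va
ASPECT=em - signalled by the affix -ke
check: aslimatvaketn -> aslimatvagetn
lemma: aslimat; KEL=mi; NUM=pa; ASPECT=em


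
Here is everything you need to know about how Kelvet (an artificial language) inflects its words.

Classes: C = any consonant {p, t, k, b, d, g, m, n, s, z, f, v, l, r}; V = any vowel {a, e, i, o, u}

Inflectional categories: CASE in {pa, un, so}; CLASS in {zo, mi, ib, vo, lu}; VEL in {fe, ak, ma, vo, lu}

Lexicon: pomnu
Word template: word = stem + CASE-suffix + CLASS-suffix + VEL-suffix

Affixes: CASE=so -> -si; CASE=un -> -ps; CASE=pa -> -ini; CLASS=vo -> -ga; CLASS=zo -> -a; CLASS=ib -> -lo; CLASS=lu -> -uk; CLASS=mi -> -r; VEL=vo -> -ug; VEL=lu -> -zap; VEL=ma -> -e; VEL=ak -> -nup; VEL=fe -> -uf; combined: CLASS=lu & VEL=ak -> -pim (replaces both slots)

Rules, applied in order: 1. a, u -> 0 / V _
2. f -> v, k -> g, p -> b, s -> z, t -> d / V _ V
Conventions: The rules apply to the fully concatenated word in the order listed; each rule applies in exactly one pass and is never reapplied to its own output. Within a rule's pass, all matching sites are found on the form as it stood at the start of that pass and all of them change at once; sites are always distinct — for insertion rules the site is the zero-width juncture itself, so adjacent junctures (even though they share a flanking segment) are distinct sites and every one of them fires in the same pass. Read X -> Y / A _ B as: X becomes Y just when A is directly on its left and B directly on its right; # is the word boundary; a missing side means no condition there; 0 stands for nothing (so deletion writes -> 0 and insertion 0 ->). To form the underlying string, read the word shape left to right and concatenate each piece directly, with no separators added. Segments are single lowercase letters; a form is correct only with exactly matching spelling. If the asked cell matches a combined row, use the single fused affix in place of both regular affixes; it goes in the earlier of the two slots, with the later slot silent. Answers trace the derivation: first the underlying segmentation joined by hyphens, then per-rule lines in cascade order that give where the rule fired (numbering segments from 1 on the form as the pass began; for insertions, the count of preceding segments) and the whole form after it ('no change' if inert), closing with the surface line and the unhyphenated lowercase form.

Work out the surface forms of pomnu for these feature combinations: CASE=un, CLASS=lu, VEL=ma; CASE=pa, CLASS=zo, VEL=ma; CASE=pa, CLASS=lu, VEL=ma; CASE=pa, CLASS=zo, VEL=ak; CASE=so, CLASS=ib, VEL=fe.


cell CASE=un, CLASS=lu, VEL=ma:
underlying: pomnu-ps-uk-e
1. a, u -> 0 / V _: no change
2. f -> v, k -> g, p -> b, s -> z, t -> d / V _ V: fires at position(s) 9: pomnupsuge
surface: pomnupsuge

cell CASE=pa, CLASS=zo, VEL=ma:
underlying: pomnu-ini-a-e
1. a, u -> 0 / V _: fires at position(s) 9: pomnuinie
2. f -> v, k -> g, p -> b, s -> z, t -> d / V _ V: no change
surface: pomnuinie

cell CASE=pa, CLASS=lu, VEL=ma:
underlying: pomnu-ini-uk-e
1. a, u -> 0 / V _: fires at position(s) 9: pomnuinike
2. f -> v, k -> g, p -> b, s -> z, t -> d / V _ V: fires at position(s) 9: pomnuinige
surface: pomnuinige

cell CASE=pa, CLASS=zo, VEL=ak:
underlying: pomnu-ini-a-nup
1. a, u -> 0 / V _: fires at position(s) 9: pomnuininup
2. f -> v, k -> g, p -> b, s -> z, t -> d / V _ V: no change
surface: pomnuininup

cell CASE=so, CLASS=ib, VEL=fe:
underlying: pomnu-si-lo-uf
1. a, u -> 0 / V _: fires at position(s) 10: pomnusilof
2. f -> v, k -> g, p -> b, s -> z, t -> d / V _ V: fires at position(s) 6: pomnuzilof
surface: pomnuzilof


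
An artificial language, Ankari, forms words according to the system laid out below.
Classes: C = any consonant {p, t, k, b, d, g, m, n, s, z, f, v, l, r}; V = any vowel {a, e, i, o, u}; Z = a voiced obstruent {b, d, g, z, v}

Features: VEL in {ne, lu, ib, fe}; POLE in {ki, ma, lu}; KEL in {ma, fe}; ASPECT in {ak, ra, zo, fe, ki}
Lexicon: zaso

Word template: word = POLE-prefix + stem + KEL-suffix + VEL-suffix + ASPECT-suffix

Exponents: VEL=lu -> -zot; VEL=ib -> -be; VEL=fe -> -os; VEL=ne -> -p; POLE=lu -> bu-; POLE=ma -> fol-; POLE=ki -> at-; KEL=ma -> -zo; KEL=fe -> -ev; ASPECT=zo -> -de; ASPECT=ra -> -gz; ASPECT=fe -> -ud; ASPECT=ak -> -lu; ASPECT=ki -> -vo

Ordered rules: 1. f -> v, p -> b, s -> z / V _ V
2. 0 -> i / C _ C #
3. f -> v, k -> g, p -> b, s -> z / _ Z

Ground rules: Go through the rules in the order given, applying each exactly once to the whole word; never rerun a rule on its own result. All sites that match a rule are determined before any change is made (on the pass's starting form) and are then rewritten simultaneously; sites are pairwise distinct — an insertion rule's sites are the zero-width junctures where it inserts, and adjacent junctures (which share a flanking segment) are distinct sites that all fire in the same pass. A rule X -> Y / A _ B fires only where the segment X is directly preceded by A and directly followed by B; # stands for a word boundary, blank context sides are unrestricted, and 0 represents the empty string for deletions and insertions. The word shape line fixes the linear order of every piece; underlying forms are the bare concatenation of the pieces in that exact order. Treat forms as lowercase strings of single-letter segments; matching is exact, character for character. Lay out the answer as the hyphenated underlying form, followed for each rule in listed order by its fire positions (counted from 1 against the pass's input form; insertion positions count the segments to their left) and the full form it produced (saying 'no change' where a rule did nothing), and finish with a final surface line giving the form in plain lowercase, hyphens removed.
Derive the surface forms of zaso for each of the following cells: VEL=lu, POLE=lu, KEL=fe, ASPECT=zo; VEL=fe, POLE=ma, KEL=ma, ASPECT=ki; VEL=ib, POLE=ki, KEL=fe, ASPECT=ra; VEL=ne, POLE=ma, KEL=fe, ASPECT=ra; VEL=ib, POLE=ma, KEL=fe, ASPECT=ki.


cell VEL=lu, POLE=lu, KEL=fe, ASPECT=zo:
underlying: bu-zaso-ev-zot-de
1. f -> v, p -> b, s -> z / V _ V: fires at position(s) 5: buzazoevzotde
2. 0 -> i / C _ C #: no change
3. f -> v, k -> g, p -> b, s -> z / _ Z: no change
surface: buzazoevzotde

cell VEL=fe, POLE=ma, KEL=ma, ASPECT=ki:
underlying: fol-zaso-zo-os-vo
1. f -> v, p -> b, s -> z / V _ V: fires at position(s) 6: folzazozoosvo
2. 0 -> i / C _ C #: no change
3. f -> v, k -> g, p -> b, s -> z / _ Z: fires at position(s) 11: folzazozoozvo
surface: folzazozoozvo

cell VEL=ib, POLE=ki, KEL=fe, ASPECT=ra:
underlying: at-zaso-ev-be-gz
1. f -> v, p -> b, s -> z / V _ V: fires at position(s) 5: atzazoevbegz
2. 0 -> i / C _ C #: inserts after position(s) 11: atzazoevbegiz
3. f -> v, k -> g, p -> b, s -> z / _ Z: no change
surface: atzazoevbegiz

cell VEL=ne, POLE=ma, KEL=fe, ASPECT=ra:
underlying: fol-zaso-ev-p-gz
1. f -> v, p -> b, s -> z / V _ V: fires at position(s) 6: folzazoevpgz
2. 0 -> i / C _ C #: inserts after position(s) 11: folzazoevpgiz
3. f -> v, k -> g, p -> b, s -> z / _ Z: fires at position(s) 10: folzazoevbgiz
surface: folzazoevbgiz

cell VEL=ib, POLE=ma, KEL=fe, ASPECT=ki:
underlying: fol-zaso-ev-be-vo
1. f -> v, p -> b, s -> z / V _ V: fires at position(s) 6: folzazoevbevo
2. 0 -> i / C _ C #: no change
3. f -> v, k -> g, p -> b, s -> z / _ Z: no change
surface: folzazoevbevo


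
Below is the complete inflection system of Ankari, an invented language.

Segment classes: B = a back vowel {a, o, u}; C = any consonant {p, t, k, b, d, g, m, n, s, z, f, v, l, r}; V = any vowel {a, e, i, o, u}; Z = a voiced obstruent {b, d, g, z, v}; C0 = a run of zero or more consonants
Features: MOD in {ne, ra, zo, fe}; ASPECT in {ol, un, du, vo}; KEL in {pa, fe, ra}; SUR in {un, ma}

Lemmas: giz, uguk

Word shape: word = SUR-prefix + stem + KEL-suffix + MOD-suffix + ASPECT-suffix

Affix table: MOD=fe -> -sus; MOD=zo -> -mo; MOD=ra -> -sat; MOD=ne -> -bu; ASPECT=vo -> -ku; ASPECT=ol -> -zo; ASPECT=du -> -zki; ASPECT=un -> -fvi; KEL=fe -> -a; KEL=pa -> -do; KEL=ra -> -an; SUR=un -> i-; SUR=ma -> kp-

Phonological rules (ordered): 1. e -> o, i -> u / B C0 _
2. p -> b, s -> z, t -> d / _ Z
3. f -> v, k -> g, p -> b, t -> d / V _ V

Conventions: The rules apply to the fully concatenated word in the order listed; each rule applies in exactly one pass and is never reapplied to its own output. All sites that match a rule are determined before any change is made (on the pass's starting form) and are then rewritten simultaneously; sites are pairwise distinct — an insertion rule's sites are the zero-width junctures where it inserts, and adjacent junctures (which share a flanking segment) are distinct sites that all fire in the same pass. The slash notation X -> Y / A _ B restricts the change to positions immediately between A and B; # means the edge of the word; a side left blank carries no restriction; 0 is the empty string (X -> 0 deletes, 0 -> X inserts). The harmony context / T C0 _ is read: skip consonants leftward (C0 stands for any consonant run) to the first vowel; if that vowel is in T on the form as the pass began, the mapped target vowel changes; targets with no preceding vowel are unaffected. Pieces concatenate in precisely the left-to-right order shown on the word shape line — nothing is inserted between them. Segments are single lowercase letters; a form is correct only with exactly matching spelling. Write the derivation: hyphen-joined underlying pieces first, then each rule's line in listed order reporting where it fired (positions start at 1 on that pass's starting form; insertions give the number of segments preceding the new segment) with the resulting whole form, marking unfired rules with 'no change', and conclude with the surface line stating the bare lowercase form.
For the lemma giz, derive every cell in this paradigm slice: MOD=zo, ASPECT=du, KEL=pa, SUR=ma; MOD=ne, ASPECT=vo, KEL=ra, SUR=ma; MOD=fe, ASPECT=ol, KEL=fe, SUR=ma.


cell MOD=zo, ASPECT=du, KEL=pa, SUR=ma:
underlying: kp-giz-do-mo-zki
1. e -> o, i -> u / B C0 _: fires at position(s) 12: kpgizdomozku
2. p -> b, s -> z, t -> d / _ Z: fires at position(s) 2: kbgizdomozku
3. f -> v, k -> g, p -> b, t -> d / V _ V: no change
surface: kbgizdomozku

cell MOD=ne, ASPECT=vo, KEL=ra, SUR=ma:
underlying: kp-giz-an-bu-ku
1. e -> o, i -> u / B C0 _: no change
2. p -> b, s -> z, t -> d / _ Z: fires at position(s) 2: kbgizanbuku
3. f -> v, k -> g, p -> b, t -> d / V _ V: fires at position(s) 10: kbgizanbugu
surface: kbgizanbugu

cell MOD=fe, ASPECT=ol, KEL=fe, SUR=ma:
underlying: kp-giz-a-sus-zo
1. e -> o, i -> u / B C0 _: no change
2. p -> b, s -> z, t -> d / _ Z: fires at position(s) 2, 9: kbgizasuzzo
3. f -> v, k -> g, p -> b, t -> d / V _ V: no change
surface: kbgizasuzzo


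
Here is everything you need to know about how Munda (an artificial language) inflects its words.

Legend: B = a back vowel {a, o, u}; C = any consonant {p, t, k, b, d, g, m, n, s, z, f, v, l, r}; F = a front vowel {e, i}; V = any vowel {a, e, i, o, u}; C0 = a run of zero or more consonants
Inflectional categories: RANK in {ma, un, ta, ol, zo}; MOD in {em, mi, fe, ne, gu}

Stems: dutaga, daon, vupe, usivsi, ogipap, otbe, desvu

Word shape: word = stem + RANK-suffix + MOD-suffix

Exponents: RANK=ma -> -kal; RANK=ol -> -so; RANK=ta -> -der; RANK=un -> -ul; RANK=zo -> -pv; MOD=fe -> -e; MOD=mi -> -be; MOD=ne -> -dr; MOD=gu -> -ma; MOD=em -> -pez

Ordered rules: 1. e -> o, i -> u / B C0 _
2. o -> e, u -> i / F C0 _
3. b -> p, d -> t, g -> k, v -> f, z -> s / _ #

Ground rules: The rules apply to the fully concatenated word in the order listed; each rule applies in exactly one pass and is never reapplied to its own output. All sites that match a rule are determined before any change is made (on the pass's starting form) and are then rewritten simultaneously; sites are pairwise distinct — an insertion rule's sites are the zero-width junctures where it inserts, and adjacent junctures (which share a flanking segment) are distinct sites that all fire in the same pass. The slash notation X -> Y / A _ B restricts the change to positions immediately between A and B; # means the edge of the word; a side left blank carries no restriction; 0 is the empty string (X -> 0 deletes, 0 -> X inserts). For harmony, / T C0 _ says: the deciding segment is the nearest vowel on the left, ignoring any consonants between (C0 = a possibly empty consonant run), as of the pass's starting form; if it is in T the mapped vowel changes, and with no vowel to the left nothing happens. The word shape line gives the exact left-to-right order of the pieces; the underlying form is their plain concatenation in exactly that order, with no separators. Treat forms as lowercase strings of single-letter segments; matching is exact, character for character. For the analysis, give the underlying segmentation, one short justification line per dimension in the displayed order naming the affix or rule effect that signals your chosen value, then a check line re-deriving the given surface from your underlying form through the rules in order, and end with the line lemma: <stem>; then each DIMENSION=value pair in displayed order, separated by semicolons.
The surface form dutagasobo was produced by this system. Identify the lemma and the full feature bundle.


underlying: dutaga-so-be
RANK=ol - signalled by the affix -so
MOD=mi - signalled by the affix -be
check: dutagasobe -> dutagasobo -> dutagasobo -> dutagasobo
lemma: dutaga; RANK=ol; MOD=mi


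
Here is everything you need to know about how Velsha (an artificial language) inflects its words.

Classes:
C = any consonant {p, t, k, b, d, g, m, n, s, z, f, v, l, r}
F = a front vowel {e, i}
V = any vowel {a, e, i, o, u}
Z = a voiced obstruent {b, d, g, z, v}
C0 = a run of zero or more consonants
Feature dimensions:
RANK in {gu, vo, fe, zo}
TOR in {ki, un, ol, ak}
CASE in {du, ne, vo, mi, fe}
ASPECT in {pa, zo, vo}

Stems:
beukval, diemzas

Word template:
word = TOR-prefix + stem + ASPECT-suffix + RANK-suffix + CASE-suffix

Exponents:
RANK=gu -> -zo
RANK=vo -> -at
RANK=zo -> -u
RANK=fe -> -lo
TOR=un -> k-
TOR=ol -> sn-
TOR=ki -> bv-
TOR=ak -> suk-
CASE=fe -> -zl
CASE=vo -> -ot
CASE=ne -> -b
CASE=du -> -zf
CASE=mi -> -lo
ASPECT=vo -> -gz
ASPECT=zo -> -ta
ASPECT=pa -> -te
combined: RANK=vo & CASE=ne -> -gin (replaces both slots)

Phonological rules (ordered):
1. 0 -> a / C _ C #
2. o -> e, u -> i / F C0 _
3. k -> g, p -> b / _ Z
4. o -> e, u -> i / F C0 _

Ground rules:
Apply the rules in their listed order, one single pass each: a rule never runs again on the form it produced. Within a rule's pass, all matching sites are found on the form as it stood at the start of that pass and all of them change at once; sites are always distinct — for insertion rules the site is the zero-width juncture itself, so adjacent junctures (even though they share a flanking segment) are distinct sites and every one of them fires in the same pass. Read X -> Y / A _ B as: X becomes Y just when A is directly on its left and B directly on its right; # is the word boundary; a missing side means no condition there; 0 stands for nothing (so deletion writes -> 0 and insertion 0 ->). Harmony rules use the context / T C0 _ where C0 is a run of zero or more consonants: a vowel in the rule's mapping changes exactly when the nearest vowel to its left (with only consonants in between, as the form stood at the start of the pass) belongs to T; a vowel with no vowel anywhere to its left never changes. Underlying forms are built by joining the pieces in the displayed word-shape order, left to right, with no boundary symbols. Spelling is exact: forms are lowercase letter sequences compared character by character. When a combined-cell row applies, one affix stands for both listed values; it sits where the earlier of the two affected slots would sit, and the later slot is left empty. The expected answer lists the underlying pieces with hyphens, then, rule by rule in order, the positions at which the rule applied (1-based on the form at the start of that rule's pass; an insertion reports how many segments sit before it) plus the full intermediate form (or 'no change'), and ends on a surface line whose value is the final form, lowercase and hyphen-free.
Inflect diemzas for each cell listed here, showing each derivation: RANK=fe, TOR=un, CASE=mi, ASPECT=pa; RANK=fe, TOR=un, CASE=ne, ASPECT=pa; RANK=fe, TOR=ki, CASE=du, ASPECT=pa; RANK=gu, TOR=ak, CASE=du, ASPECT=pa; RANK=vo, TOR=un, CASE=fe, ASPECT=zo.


cell RANK=fe, TOR=un, CASE=mi, ASPECT=pa:
underlying: k-diemzas-te-lo-lo
1. 0 -> a / C _ C #: no change
2. o -> e, u -> i / F C0 _: fires at position(s) 12: kdiemzastelelo
3. k -> g, p -> b / _ Z: fires at position(s) 1: gdiemzastelelo
4. o -> e, u -> i / F C0 _: fires at position(s) 14: gdiemzastelele
surface: gdiemzastelele

cell RANK=fe, TOR=un, CASE=ne, ASPECT=pa:
underlying: k-diemzas-te-lo-b
1. 0 -> a / C _ C #: no change
2. o -> e, u -> i / F C0 _: fires at position(s) 12: kdiemzasteleb
3. k -> g, p -> b / _ Z: fires at position(s) 1: gdiemzasteleb
4. o -> e, u -> i / F C0 _: no change
surface: gdiemzasteleb

cell RANK=fe, TOR=ki, CASE=du, ASPECT=pa:
underlying: bv-diemzas-te-lo-zf
1. 0 -> a / C _ C #: inserts after position(s) 14: bvdiemzastelozaf
2. o -> e, u -> i / F C0 _: fires at position(s) 13: bvdiemzastelezaf
3. k -> g, p -> b / _ Z: no change
4. o -> e, u -> i / F C0 _: no change
surface: bvdiemzastelezaf

cell RANK=gu, TOR=ak, CASE=du, ASPECT=pa:
underlying: suk-diemzas-te-zo-zf
1. 0 -> a / C _ C #: inserts after position(s) 15: sukdiemzastezozaf
2. o -> e, u -> i / F C0 _: fires at position(s) 14: sukdiemzastezezaf
3. k -> g, p -> b / _ Z: fires at position(s) 3: sugdiemzastezezaf
4. o -> e, u -> i / F C0 _: no change
surface: sugdiemzastezezaf

cell RANK=vo, TOR=un, CASE=fe, ASPECT=zo:
underlying: k-diemzas-ta-at-zl
1. 0 -> a / C _ C #: inserts after position(s) 13: kdiemzastaatzal
2. o -> e, u -> i / F C0 _: no change
3. k -> g, p -> b / _ Z: fires at position(s) 1: gdiemzastaatzal
4. o -> e, u -> i / F C0 _: no change
surface: gdiemzastaatzal


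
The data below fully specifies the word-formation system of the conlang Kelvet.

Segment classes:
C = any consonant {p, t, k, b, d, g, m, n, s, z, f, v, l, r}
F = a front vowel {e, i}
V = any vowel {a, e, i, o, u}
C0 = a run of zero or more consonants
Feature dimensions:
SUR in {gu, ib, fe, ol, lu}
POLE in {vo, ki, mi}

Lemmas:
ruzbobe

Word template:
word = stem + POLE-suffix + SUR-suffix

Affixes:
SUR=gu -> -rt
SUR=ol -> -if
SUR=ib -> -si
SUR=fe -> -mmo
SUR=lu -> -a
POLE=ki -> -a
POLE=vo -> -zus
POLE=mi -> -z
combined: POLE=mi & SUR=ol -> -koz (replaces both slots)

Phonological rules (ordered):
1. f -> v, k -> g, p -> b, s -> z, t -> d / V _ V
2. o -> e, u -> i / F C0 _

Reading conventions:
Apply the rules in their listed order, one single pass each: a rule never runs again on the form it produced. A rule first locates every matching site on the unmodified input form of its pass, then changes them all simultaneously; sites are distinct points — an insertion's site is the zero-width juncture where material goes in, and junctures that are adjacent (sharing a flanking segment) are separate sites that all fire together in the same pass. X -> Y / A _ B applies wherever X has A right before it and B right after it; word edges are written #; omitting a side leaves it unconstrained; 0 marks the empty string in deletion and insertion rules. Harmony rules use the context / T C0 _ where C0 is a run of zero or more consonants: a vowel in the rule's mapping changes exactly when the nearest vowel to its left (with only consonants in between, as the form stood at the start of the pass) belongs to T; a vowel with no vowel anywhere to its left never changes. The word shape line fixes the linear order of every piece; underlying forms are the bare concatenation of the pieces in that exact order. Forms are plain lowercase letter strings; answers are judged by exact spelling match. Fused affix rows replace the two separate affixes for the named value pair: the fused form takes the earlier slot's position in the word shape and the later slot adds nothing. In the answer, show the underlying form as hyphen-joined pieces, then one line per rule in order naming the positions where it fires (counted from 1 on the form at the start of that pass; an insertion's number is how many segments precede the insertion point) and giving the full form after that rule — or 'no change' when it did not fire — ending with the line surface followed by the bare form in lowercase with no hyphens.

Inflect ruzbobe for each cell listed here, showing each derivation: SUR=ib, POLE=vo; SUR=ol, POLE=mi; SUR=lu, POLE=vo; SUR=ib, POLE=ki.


cell SUR=ib, POLE=vo:
underlying: ruzbobe-zus-si
1. f -> v, k -> g, p -> b, s -> z, t -> d / V _ V: no change
2. o -> e, u -> i / F C0 _: fires at position(s) 9: ruzbobezissi
surface: ruzbobezissi

cell SUR=ol, POLE=mi:
underlying: ruzbobe-koz
1. f -> v, k -> g, p -> b, s -> z, t -> d / V _ V: fires at position(s) 8: ruzbobegoz
2. o -> e, u -> i / F C0 _: fires at position(s) 9: ruzbobegez
surface: ruzbobegez

cell SUR=lu, POLE=vo:
underlying: ruzbobe-zus-a
1. f -> v, k -> g, p -> b, s -> z, t -> d / V _ V: fires at position(s) 10: ruzbobezuza
2. o -> e, u -> i / F C0 _: fires at position(s) 9: ruzbobeziza
surface: ruzbobeziza

cell SUR=ib, POLE=ki:
underlying: ruzbobe-a-si
1. f -> v, k -> g, p -> b, s -> z, t -> d / V _ V: fires at position(s) 9: ruzbobeazi
2. o -> e, u -> i / F C0 _: no change
surface: ruzbobeazi


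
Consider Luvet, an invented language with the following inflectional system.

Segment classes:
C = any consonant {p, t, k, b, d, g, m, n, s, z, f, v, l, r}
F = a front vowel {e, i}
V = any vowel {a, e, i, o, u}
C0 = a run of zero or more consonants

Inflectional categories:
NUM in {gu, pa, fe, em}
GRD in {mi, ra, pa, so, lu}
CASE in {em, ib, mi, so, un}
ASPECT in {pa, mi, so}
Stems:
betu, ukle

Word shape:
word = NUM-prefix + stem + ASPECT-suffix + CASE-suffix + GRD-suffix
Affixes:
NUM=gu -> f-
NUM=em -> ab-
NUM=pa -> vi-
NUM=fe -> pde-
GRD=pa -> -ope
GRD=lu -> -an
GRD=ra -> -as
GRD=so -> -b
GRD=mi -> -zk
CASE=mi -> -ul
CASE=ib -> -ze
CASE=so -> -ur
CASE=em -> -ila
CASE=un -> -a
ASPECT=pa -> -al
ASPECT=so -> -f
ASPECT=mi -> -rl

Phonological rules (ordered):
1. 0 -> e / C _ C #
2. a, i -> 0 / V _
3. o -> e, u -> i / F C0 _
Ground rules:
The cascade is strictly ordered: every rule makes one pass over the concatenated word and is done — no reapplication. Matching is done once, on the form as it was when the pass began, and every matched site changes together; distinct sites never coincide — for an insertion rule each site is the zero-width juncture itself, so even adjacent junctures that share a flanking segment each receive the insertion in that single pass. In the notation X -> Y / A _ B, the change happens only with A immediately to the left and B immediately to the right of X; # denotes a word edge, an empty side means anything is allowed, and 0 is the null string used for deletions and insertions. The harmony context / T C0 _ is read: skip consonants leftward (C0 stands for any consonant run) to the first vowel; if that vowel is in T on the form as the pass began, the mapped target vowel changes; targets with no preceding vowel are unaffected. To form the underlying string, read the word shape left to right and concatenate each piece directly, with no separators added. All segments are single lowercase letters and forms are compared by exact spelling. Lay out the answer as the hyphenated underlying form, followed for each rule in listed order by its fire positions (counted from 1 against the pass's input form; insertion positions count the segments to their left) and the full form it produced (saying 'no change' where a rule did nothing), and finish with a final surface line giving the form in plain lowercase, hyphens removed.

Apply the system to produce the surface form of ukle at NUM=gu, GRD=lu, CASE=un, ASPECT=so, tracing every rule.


underlying: f-ukle-f-a-an
1. 0 -> e / C _ C #: no change
2. a, i -> 0 / V _: fires at position(s) 8: fuklefan
3. o -> e, u -> i / F C0 _: no change
surface: fuklefan


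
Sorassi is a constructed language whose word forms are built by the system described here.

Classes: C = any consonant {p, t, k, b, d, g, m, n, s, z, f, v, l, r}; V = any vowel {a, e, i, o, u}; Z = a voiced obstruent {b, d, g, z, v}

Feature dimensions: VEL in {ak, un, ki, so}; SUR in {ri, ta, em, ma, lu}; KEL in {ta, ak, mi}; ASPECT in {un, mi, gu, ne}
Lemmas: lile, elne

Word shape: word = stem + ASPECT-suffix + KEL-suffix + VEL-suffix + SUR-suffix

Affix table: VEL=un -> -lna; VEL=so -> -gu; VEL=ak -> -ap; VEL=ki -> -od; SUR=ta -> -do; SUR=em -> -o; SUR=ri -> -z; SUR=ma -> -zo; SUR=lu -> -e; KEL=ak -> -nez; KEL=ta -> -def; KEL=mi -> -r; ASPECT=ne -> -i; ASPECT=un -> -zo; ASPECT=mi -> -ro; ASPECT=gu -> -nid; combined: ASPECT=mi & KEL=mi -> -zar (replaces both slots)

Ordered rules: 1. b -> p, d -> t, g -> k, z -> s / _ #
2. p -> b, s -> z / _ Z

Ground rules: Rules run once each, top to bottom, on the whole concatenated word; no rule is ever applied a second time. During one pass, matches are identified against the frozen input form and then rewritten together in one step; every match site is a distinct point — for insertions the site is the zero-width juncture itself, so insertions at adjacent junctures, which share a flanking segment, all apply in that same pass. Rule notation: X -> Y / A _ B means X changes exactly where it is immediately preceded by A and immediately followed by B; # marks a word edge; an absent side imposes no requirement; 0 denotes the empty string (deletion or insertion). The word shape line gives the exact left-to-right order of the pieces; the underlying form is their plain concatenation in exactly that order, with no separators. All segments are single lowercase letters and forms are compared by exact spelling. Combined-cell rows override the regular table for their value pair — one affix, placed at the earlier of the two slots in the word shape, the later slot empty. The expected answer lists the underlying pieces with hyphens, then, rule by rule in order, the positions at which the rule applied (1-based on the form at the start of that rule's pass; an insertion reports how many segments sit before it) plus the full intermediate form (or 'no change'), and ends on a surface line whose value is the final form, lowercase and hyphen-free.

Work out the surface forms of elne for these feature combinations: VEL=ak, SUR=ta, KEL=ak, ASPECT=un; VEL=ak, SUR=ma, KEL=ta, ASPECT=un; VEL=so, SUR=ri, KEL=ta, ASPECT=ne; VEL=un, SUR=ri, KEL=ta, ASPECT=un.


cell VEL=ak, SUR=ta, KEL=ak, ASPECT=un:
underlying: elne-zo-nez-ap-do
1. b -> p, d -> t, g -> k, z -> s / _ #: no change
2. p -> b, s -> z / _ Z: fires at position(s) 11: elnezonezabdo
surface: elnezonezabdo

cell VEL=ak, SUR=ma, KEL=ta, ASPECT=un:
underlying: elne-zo-def-ap-zo
1. b -> p, d -> t, g -> k, z -> s / _ #: no change
2. p -> b, s -> z / _ Z: fires at position(s) 11: elnezodefabzo
surface: elnezodefabzo

cell VEL=so, SUR=ri, KEL=ta, ASPECT=ne:
underlying: elne-i-def-gu-z
1. b -> p, d -> t, g -> k, z -> s / _ #: fires at position(s) 11: elneidefgus
2. p -> b, s -> z / _ Z: no change
surface: elneidefgus

cell VEL=un, SUR=ri, KEL=ta, ASPECT=un:
underlying: elne-zo-def-lna-z
1. b -> p, d -> t, g -> k, z -> s / _ #: fires at position(s) 13: elnezodeflnas
2. p -> b, s -> z / _ Z: no change
surface: elnezodeflnas


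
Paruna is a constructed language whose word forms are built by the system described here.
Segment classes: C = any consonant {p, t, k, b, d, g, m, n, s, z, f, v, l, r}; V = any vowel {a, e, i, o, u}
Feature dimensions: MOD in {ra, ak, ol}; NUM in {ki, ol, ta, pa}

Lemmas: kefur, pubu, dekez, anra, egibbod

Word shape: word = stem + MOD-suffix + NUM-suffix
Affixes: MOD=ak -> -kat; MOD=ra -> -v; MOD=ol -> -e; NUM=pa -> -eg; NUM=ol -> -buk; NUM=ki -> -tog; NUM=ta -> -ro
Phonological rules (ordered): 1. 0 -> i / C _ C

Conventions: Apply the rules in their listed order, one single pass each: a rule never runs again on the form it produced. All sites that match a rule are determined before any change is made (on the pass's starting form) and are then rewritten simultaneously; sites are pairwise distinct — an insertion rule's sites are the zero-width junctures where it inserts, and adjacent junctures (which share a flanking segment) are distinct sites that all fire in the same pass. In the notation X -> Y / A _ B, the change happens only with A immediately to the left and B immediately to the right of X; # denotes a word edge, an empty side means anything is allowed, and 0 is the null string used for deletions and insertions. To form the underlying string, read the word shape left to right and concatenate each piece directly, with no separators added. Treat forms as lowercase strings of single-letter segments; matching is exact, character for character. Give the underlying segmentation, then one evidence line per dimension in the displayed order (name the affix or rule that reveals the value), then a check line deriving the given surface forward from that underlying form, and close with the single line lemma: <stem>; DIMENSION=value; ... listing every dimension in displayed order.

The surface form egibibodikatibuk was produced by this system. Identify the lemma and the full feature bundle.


underlying: egibbod-kat-buk
MOD=ak - signalled by the affix -kat
NUM=ol - signalled by the affix -buk
check: egibbodkatbuk -> egibibodikatibuk
lemma: egibbod; MOD=ak; NUM=ol


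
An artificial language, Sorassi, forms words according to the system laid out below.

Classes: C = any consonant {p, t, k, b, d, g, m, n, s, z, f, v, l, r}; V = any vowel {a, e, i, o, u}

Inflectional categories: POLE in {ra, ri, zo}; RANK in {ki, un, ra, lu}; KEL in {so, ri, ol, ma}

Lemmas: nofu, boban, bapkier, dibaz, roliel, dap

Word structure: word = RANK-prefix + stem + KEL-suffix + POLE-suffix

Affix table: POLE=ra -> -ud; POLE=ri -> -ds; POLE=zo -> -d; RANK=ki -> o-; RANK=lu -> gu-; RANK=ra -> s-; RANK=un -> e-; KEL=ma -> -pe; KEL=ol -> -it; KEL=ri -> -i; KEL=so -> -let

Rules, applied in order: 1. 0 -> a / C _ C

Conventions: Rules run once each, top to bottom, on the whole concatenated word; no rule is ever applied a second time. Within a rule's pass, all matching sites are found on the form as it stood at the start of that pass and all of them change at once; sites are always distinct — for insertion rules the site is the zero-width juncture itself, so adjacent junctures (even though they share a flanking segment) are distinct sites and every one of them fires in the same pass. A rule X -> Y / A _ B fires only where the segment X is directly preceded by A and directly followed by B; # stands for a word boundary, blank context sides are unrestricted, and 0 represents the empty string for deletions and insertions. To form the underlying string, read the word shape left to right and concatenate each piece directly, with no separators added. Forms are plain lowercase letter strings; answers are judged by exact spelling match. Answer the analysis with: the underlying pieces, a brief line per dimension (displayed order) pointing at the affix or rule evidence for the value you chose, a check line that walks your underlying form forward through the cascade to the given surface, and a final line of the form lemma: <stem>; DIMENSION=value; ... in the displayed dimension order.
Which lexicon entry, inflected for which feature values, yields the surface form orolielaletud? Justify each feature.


underlying: o-roliel-let-ud
POLE=ra - signalled by the affix -ud
RANK=ki - signalled by the affix o-
KEL=so - signalled by the affix -let
check: orolielletud -> orolielaletud
lemma: roliel; POLE=ra; RANK=ki; KEL=so


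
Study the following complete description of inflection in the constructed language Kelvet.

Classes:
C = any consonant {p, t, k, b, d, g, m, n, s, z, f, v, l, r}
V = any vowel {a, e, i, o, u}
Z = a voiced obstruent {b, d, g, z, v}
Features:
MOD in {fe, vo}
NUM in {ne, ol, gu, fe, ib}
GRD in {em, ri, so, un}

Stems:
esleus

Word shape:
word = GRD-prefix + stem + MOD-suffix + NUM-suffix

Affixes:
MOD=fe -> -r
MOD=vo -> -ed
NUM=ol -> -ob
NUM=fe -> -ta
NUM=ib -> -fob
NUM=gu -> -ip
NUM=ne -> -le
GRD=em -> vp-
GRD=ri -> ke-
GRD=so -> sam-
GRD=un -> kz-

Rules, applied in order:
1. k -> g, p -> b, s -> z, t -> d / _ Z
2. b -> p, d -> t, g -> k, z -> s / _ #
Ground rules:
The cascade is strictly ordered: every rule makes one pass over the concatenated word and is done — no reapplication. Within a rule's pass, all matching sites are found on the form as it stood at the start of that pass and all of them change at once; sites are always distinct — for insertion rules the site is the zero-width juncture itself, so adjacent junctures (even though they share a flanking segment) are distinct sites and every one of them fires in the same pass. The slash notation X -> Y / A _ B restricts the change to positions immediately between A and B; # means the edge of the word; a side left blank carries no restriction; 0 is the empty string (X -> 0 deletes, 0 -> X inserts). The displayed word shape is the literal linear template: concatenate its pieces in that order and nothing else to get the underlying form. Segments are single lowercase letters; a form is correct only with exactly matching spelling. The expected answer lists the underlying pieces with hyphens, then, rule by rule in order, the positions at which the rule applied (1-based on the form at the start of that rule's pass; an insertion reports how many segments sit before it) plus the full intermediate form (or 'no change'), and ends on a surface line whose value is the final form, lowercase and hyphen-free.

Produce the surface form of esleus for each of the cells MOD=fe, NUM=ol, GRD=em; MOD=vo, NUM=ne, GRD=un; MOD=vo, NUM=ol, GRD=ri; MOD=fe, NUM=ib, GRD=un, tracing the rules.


cell MOD=fe, NUM=ol, GRD=em:
underlying: vp-esleus-r-ob
1. k -> g, p -> b, s -> z, t -> d / _ Z: no change
2. b -> p, d -> t, g -> k, z -> s / _ #: fires at position(s) 11: vpesleusrop
surface: vpesleusrop

cell MOD=vo, NUM=ne, GRD=un:
underlying: kz-esleus-ed-le
1. k -> g, p -> b, s -> z, t -> d / _ Z: fires at position(s) 1: gzesleusedle
2. b -> p, d -> t, g -> k, z -> s / _ #: no change
surface: gzesleusedle

cell MOD=vo, NUM=ol, GRD=ri:
underlying: ke-esleus-ed-ob
1. k -> g, p -> b, s -> z, t -> d / _ Z: no change
2. b -> p, d -> t, g -> k, z -> s / _ #: fires at position(s) 12: keesleusedop
surface: keesleusedop

cell MOD=fe, NUM=ib, GRD=un:
underlying: kz-esleus-r-fob
1. k -> g, p -> b, s -> z, t -> d / _ Z: fires at position(s) 1: gzesleusrfob
2. b -> p, d -> t, g -> k, z -> s / _ #: fires at position(s) 12: gzesleusrfop
surface: gzesleusrfop


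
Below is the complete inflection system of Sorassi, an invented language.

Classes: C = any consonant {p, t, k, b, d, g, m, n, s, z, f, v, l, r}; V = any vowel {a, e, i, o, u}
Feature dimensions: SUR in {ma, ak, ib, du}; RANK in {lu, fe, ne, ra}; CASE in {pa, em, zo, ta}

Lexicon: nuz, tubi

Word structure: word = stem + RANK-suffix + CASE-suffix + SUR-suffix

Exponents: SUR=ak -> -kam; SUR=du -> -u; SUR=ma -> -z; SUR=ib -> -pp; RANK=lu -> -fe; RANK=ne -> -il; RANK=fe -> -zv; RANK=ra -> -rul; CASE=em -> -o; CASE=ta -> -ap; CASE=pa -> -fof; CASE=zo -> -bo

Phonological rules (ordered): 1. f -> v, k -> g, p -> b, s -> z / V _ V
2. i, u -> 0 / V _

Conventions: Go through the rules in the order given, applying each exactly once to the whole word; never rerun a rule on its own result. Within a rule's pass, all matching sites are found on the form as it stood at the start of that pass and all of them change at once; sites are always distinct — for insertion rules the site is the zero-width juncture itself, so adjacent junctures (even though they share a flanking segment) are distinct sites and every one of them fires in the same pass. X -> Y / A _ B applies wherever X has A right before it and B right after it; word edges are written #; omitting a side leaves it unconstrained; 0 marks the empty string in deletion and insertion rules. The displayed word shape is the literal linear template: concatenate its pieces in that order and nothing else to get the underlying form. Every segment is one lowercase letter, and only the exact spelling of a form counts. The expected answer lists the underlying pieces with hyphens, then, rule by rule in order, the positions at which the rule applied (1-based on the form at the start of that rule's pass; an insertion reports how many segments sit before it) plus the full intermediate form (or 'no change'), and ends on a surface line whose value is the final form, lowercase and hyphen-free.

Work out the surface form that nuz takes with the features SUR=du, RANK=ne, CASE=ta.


underlying: nuz-il-ap-u
1. f -> v, k -> g, p -> b, s -> z / V _ V: fires at position(s) 7: nuzilabu
2. i, u -> 0 / V _: no change
surface: nuzilabu


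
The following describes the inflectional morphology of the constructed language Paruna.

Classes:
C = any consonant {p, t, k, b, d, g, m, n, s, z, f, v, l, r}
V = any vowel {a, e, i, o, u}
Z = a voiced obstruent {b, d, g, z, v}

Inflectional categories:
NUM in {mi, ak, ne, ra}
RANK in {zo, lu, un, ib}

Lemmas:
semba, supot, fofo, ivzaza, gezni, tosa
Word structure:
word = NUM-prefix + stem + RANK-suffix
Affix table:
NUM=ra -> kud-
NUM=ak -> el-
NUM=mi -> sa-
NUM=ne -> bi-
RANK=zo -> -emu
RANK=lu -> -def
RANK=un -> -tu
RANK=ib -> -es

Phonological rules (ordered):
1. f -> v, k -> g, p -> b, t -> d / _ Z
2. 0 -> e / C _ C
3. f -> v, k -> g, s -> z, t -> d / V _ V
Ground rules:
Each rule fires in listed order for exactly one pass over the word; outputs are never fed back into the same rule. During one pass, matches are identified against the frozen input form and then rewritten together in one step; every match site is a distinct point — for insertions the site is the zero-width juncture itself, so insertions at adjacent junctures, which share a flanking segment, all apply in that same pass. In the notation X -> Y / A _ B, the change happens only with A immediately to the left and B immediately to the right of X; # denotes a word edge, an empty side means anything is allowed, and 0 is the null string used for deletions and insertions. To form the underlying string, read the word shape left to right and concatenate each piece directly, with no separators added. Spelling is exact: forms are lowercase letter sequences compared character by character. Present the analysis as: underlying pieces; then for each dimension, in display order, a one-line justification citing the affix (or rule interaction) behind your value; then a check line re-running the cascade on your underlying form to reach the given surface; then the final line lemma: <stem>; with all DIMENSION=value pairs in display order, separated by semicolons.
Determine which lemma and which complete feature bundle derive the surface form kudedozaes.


underlying: kud-tosa-es
NUM=ra - signalled by the affix kud-
RANK=ib - signalled by the affix -es
check: kudtosaes -> kudtosaes -> kudetosaes -> kudedozaes
lemma: tosa; NUM=ra; RANK=ib
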